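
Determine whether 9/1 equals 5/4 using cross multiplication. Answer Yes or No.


Cross multiply to check 9/1 = 5/4
Left cross product: 9 * 4 = 36
Right cross product: 1 * 5 = 5
36 != 5
Not equal, so proportions differ => No

No


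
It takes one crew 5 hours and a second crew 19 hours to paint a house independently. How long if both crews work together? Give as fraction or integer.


Rate of A = 1/5 job per hour
Rate of B = 1/19 job per hour
Combined rate = 1/5 + 1/19
Find common denominator: (19 + 5)/(5*19) = 24/95
Combined rate = 24/95 job per hour
Time together = 1 / (24/95) = 95/24 hours

95/24


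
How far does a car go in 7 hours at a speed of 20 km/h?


Using distance = speed * time
Speed = 20 km/h
Time = 7 hours
Distance = 20 * 7
= 140 km

140


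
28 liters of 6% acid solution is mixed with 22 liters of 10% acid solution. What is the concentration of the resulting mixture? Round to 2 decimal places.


Solute in mixture 1 = 6% of 28 L = 28*6/100 = 42/25 L
Solute in mixture 2 = 10% of 22 L = 22*10/100 = 11/5 L
Total solute = 42/25 + 11/5 = 97/25 L
Total volume = 28 + 22 = 50 L
Final concentration = 97/25/50 * 100 = 7.76%

7.76


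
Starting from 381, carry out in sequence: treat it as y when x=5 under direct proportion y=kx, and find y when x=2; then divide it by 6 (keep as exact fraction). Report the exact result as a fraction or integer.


Start with 381.
Step 1: Direct prop: k = (381)/5; new y = k*2 = 381*2/5 = 762/5
Step 2: Divide by 6: 762/5 / 6 = 127/5
Final result = 127/5

127/5


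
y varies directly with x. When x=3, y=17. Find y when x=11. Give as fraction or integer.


Direct proportion: y = kx
Find k: k = 17/3 = 17/3
Compute y at x=11: y = 17/3 * 11
y = 187/3

187/3


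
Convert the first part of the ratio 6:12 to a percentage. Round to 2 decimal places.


Total parts = 6 + 12 = 18
First part fraction = 6/18
Percentage = (6/18) * 100
= 0.333333 * 100
= 33.33%

33.33


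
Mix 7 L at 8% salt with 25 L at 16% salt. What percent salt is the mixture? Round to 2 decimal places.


Solute in mixture 1 = 8% of 7 L = 7*8/100 = 14/25 L
Solute in mixture 2 = 16% of 25 L = 25*16/100 = 4 L
Total solute = 14/25 + 4 = 114/25 L
Total volume = 7 + 25 = 32 L
Final concentration = 114/25/32 * 100 = 14.25%

14.25


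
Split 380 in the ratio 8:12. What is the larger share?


Total parts = 8 + 12 = 20
Value per part = 380 / 20 = 19
First share = 8 * 19 = 152
Second share = 12 * 19 = 228
Larger share = 228

228


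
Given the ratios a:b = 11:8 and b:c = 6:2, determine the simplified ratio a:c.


Given a:b = 11:8 and b:c = 6:2
Make b consistent. Multiply first ratio by 6: a:b = 66:48
Multiply second ratio by 8: b:c = 48:16
Now b = 48 in both, so a:b:c = 66:48:16
Therefore a:c = 66:16
Simplify by GCD: a:c = 33:8

33:8


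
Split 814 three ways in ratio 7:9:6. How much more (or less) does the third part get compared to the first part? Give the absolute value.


Total parts = 7 + 9 + 6 = 22
Value per part = 814 / 22 = 37
Shares: 7*37=259, 9*37=333, 6*37=222
Third share = 222, first share = 259
Difference = |222 - 259| = 37

37


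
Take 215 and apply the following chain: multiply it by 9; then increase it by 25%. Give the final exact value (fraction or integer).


Start with 215.
Step 1: Multiply by 9: 215 * 9 = 1935
Step 2: Increase by 25%: 1935 * 125/100 = 9675/4
Final result = 9675/4

9675/4


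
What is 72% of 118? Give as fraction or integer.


Compute 72% of 118
Convert percentage: 72% = 72/100
Multiply: 118 * 72/100
= 8496/100
= 2124/25

2124/25


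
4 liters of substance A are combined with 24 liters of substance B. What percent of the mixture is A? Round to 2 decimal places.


Volume of A = 4 L
Volume of B = 24 L
Total volume = 4 + 24 = 28 L
Percentage of A = (4/28) * 100
= 14.29%

14.29


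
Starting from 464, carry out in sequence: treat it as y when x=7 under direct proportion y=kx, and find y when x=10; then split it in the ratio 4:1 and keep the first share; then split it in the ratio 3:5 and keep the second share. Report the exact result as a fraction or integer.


Start with 464.
Step 1: Direct prop: k = (464)/7; new y = k*10 = 464*10/7 = 4640/7
Step 2: Split 4:1, first share = 4640/7 * 4/5 = 3712/7
Step 3: Split 3:5, second share = 3712/7 * 5/8 = 2320/7
Final result = 2320/7

2320/7


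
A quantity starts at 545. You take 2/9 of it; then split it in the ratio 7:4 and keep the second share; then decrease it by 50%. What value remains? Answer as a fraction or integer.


Start with 545.
Step 1: Take 2/9: 545 * 2/9 = 1090/9
Step 2: Split 7:4, second share = 1090/9 * 4/11 = 4360/99
Step 3: Decrease by 50%: 4360/99 * 50/100 = 2180/99
Final result = 2180/99

2180/99


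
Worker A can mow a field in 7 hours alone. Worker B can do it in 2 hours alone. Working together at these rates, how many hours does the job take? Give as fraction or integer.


Rate of A = 1/7 job per hour
Rate of B = 1/2 job per hour
Combined rate = 1/7 + 1/2
Find common denominator: (2 + 7)/(7*2) = 9/14
Combined rate = 9/14 job per hour
Time together = 1 / (9/14) = 14/9 hours

14/9


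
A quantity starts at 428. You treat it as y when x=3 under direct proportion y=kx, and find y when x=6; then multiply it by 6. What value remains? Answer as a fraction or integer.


Start with 428.
Step 1: Direct prop: k = (428)/3; new y = k*6 = 428*6/3 = 856
Step 2: Multiply by 6: 856 * 6 = 5136
Final result = 5136

5136


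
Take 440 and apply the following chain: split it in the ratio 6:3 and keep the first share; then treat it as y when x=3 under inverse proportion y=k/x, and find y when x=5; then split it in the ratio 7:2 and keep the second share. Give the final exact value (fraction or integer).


Start with 440.
Step 1: Split 6:3, first share = 440 * 6/9 = 880/3
Step 2: Inverse prop: k = (880/3)*3; new y = k/5 = 880/3*3/5 = 176
Step 3: Split 7:2, second share = 176 * 2/9 = 352/9
Final result = 352/9

352/9


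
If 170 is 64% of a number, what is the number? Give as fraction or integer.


Given: 170 is 64% of the whole
Set up: 170 = 64/100 * whole
whole = 170 * 100 / 64
whole = 17000 / 64
whole = 2125/8

2125/8


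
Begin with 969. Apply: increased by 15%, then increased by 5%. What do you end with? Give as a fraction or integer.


Start: 969
Step 1: increase by 15% => multiply by 115/100
  969 * 115/100 = 22287/20
Step 2: increase by 5% => multiply by 105/100
  22287/20 * 105/100 = 468027/400
Final value = 468027/400

468027/400


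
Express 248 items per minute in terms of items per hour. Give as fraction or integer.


Converting from per minute to per hour
Rate = 248 items per minute
Multiply by 60: 248 * 60
= 14880 items per hour

14880


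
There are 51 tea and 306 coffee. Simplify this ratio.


Find GCD(51, 306)
GCD = 51
Divide both by 51: 51/51 = 1, 306/51 = 6
Simplified ratio = 1:6

1:6


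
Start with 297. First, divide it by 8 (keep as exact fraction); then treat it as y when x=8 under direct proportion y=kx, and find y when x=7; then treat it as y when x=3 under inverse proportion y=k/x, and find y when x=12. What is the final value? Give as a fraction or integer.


Start with 297.
Step 1: Divide by 8: 297 / 8 = 297/8
Step 2: Direct prop: k = (297/8)/8; new y = k*7 = 297/8*7/8 = 2079/64
Step 3: Inverse prop: k = (2079/64)*3; new y = k/12 = 2079/64*3/12 = 2079/256
Final result = 2079/256

2079/256


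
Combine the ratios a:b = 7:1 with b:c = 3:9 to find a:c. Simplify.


Given a:b = 7:1 and b:c = 3:9
Make b consistent. Multiply first ratio by 3: a:b = 21:3
Multiply second ratio by 1: b:c = 3:9
Now b = 3 in both, so a:b:c = 21:3:9
Therefore a:c = 21:9
Simplify by GCD: a:c = 7:3

7:3


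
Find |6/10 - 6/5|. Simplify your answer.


Simplify: 6/10 = 3/5 and 6/5 = 6/5
Find common denominator: LCD = 5
Convert: 3/5 and 6/5
Difference = |3 - 6|/5 = 3/5
Simplified = 3/5

3/5


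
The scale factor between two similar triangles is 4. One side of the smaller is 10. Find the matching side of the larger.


Similar triangles have proportional sides
Scale factor = 4
Smaller side = 10
Corresponding larger side = 10 * 4
= 40

40


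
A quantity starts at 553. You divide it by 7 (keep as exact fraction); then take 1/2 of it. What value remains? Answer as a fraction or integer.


Start with 553.
Step 1: Divide by 7: 553 / 7 = 79
Step 2: Take 1/2: 79 * 1/2 = 79/2
Final result = 79/2

79/2


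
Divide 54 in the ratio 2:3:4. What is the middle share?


Ratio = 2:3:4
Total parts = 2 + 3 + 4 = 9
Value per part = 54 / 9 = 6
First share = 2 * 6 = 12
Middle share = 3 * 6 = 18
Third share = 4 * 6 = 24

18


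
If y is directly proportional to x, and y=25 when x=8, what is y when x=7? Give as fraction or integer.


Direct proportion: y = kx
Find k: k = 25/8 = 25/8
Compute y at x=7: y = 25/8 * 7
y = 175/8

175/8


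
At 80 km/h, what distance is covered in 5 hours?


Using distance = speed * time
Speed = 80 km/h
Time = 5 hours
Distance = 80 * 5
= 400 km

400


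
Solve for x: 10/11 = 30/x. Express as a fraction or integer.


Setting up: 10/11 = 30/x
Cross multiply: 10 * x = 11 * 30
10x = 330
x = 330/10
x = 33

33


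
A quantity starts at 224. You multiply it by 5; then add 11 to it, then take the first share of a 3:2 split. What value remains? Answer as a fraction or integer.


Start with 224.
Step 1: Multiply by 5: 224 * 5 = 1120
Step 2: Add 11: 1120+11=1131; split 3:2 first = 1131*3/5 = 3393/5
Final result = 3393/5

3393/5


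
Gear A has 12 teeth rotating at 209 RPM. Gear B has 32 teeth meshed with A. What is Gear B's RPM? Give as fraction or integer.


Gear ratio: teeth_A * RPM_A = teeth_B * RPM_B
12 * 209 = 32 * RPM_B
2508 = 32 * RPM_B
RPM_B = 2508 / 32
RPM_B = 627/8

627/8


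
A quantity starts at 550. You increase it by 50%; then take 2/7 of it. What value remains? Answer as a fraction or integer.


Start with 550.
Step 1: Increase by 50%: 550 * 150/100 = 825
Step 2: Take 2/7: 825 * 2/7 = 1650/7
Final result = 1650/7

1650/7


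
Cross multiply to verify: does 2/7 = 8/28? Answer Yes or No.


Cross multiply to check 2/7 = 8/28
Left cross product: 2 * 28 = 56
Right cross product: 7 * 8 = 56
56 = 56
Equal, so proportions match => Yes

Yes


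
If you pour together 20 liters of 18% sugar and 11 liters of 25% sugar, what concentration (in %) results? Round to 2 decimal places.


Solute in mixture 1 = 18% of 20 L = 20*18/100 = 18/5 L
Solute in mixture 2 = 25% of 11 L = 11*25/100 = 11/4 L
Total solute = 18/5 + 11/4 = 127/20 L
Total volume = 20 + 11 = 31 L
Final concentration = 127/20/31 * 100 = 20.48%

20.48


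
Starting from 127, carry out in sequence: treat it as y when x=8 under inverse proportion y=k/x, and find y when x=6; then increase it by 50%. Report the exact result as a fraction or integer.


Start with 127.
Step 1: Inverse prop: k = (127)*8; new y = k/6 = 127*8/6 = 508/3
Step 2: Increase by 50%: 508/3 * 150/100 = 254
Final result = 254

254


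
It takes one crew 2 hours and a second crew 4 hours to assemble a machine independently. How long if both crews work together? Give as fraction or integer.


Rate of A = 1/2 job per hour
Rate of B = 1/4 job per hour
Combined rate = 1/2 + 1/4
Find common denominator: (4 + 2)/(2*4) = 6/8
Combined rate = 3/4 job per hour
Time together = 1 / (3/4) = 4/3 hours

4/3


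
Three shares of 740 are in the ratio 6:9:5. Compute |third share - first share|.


Total parts = 6 + 9 + 5 = 20
Value per part = 740 / 20 = 37
Shares: 6*37=222, 9*37=333, 5*37=185
Third share = 185, first share = 222
Difference = |185 - 222| = 37

37


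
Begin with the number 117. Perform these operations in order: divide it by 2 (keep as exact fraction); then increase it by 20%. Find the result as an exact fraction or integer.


Start with 117.
Step 1: Divide by 2: 117 / 2 = 117/2
Step 2: Increase by 20%: 117/2 * 120/100 = 351/5
Final result = 351/5

351/5


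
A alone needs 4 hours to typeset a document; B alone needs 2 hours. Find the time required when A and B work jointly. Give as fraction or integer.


Rate of A = 1/4 job per hour
Rate of B = 1/2 job per hour
Combined rate = 1/4 + 1/2
Find common denominator: (2 + 4)/(4*2) = 6/8
Combined rate = 3/4 job per hour
Time together = 1 / (3/4) = 4/3 hours

4/3


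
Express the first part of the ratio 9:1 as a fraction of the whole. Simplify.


Total parts = 9 + 1 = 10
First part fraction = 9/10
Simplify: 9/10 = 9/10

9/10


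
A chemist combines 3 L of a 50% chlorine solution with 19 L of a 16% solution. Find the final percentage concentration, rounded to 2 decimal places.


Solute in mixture 1 = 50% of 3 L = 3*50/100 = 3/2 L
Solute in mixture 2 = 16% of 19 L = 19*16/100 = 76/25 L
Total solute = 3/2 + 76/25 = 227/50 L
Total volume = 3 + 19 = 22 L
Final concentration = 227/50/22 * 100 = 20.64%

20.64


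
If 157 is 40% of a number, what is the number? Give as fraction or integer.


Given: 157 is 40% of the whole
Set up: 157 = 40/100 * whole
whole = 157 * 100 / 40
whole = 15700 / 40
whole = 785/2

785/2


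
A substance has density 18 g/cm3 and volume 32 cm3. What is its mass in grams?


Using mass = density * volume
Density = 18 g/cm3
Volume = 32 cm3
Mass = 18 * 32
= 576 g

576


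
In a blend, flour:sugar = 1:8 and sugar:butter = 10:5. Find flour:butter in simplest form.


Given a:b = 1:8 and b:c = 10:5
Make b consistent. Multiply first ratio by 10: a:b = 10:80
Multiply second ratio by 8: b:c = 80:40
Now b = 80 in both, so a:b:c = 10:80:40
Therefore a:c = 10:40
Simplify by GCD: a:c = 1:4

1:4


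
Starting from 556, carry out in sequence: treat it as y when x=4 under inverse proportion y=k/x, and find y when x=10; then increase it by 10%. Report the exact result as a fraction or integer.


Start with 556.
Step 1: Inverse prop: k = (556)*4; new y = k/10 = 556*4/10 = 1112/5
Step 2: Increase by 10%: 1112/5 * 110/100 = 6116/25
Final result = 6116/25

6116/25


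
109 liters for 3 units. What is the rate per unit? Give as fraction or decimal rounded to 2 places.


Total liters = 109
Number of units = 3
Unit rate = 109 / 3
= 36.33 liters per unit

36.33


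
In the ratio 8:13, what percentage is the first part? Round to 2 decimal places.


Total parts = 8 + 13 = 21
First part fraction = 8/21
Percentage = (8/21) * 100
= 0.380952 * 100
= 38.10%

38.10


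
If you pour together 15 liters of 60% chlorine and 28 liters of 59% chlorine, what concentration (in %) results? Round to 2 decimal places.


Solute in mixture 1 = 60% of 15 L = 15*60/100 = 9 L
Solute in mixture 2 = 59% of 28 L = 28*59/100 = 413/25 L
Total solute = 9 + 413/25 = 638/25 L
Total volume = 15 + 28 = 43 L
Final concentration = 638/25/43 * 100 = 59.35%

59.35


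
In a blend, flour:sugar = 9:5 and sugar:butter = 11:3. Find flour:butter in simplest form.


Given a:b = 9:5 and b:c = 11:3
Make b consistent. Multiply first ratio by 11: a:b = 99:55
Multiply second ratio by 5: b:c = 55:15
Now b = 55 in both, so a:b:c = 99:55:15
Therefore a:c = 99:15
Simplify by GCD: a:c = 33:5

33:5


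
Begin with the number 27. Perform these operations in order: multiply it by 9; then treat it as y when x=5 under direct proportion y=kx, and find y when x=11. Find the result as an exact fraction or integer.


Start with 27.
Step 1: Multiply by 9: 27 * 9 = 243
Step 2: Direct prop: k = (243)/5; new y = k*11 = 243*11/5 = 2673/5
Final result = 2673/5

2673/5


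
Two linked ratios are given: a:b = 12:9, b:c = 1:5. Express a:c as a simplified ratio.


Given a:b = 12:9 and b:c = 1:5
Make b consistent. Multiply first ratio by 1: a:b = 12:9
Multiply second ratio by 9: b:c = 9:45
Now b = 9 in both, so a:b:c = 12:9:45
Therefore a:c = 12:45
Simplify by GCD: a:c = 4:15

4:15


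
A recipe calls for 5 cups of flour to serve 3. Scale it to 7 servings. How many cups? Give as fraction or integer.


Original: 5 cups for 3 servings
Target servings = 7
Scaling factor = 7/3
New amount = 5 * 7/3
= 35/3
= 35/3 cups

35/3


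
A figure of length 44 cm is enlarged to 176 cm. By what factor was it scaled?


Original length = 44 cm
Scaled length = 176 cm
Scale factor = 176 / 44
= 4

4


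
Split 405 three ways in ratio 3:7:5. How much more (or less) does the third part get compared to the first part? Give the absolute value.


Total parts = 3 + 7 + 5 = 15
Value per part = 405 / 15 = 27
Shares: 3*27=81, 7*27=189, 5*27=135
Third share = 135, first share = 81
Difference = |135 - 81| = 54

54


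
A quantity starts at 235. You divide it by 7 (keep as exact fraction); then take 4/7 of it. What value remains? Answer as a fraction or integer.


Start with 235.
Step 1: Divide by 7: 235 / 7 = 235/7
Step 2: Take 4/7: 235/7 * 4/7 = 940/49
Final result = 940/49

940/49


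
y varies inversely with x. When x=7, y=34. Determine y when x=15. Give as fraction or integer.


Inverse proportion: y = k/x
Find k: k = 7 * 34 = 238
Compute y at x=15: y = 238/15
y = 238/15

238/15


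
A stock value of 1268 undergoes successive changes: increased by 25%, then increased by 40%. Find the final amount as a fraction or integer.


Start: 1268
Step 1: increase by 25% => multiply by 125/100
  1268 * 125/100 = 1585
Step 2: increase by 40% => multiply by 140/100
  1585 * 140/100 = 2219
Final value = 2219

2219


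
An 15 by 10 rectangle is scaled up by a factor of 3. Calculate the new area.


Original dimensions: 15 x 10
Enlargement factor = 3
New width = 15 * 3 = 45
New height = 10 * 3 = 30
New area = 45 * 30 = 1350

1350


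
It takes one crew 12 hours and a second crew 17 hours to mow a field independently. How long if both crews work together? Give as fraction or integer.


Rate of A = 1/12 job per hour
Rate of B = 1/17 job per hour
Combined rate = 1/12 + 1/17
Find common denominator: (17 + 12)/(12*17) = 29/204
Combined rate = 29/204 job per hour
Time together = 1 / (29/204) = 204/29 hours

204/29


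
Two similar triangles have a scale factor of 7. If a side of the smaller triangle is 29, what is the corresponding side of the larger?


Similar triangles have proportional sides
Scale factor = 7
Smaller side = 29
Corresponding larger side = 29 * 7
= 203

203


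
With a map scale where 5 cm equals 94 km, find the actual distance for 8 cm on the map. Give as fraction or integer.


Map scale: 5 cm = 94 km
Measured distance on map = 8 cm
Set up proportion: 8 * 94 / 5
= 752 / 5
= 752/5 km

752/5


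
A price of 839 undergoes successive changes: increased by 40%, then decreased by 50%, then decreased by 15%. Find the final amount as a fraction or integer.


Start: 839
Step 1: increase by 40% => multiply by 140/100
  839 * 140/100 = 5873/5
Step 2: decrease by 50% => multiply by 50/100
  5873/5 * 50/100 = 5873/10
Step 3: decrease by 15% => multiply by 85/100
  5873/10 * 85/100 = 99841/200
Final value = 99841/200

99841/200


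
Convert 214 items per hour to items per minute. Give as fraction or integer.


Converting from per hour to per minute
Rate = 214 items per hour
Divide by 60: 214/60
= 107/30 items per minute

107/30


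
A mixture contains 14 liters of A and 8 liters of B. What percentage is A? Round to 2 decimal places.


Volume of A = 14 L
Volume of B = 8 L
Total volume = 14 + 8 = 22 L
Percentage of A = (14/22) * 100
= 63.64%

63.64


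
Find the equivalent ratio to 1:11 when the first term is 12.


Original ratio: 1:11
First term target: 12
Scale factor = 12 / 1 = 12
Multiply second term: 11 * 12 = 132
Equivalent ratio = 12:132

12:132


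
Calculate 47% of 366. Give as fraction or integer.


Compute 47% of 366
Convert percentage: 47% = 47/100
Multiply: 366 * 47/100
= 17202/100
= 8601/50

8601/50


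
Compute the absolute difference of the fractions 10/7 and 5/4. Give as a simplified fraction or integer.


Simplify: 10/7 = 10/7 and 5/4 = 5/4
Find common denominator: LCD = 28
Convert: 40/28 and 35/28
Difference = |40 - 35|/28 = 5/28
Simplified = 5/28

5/28


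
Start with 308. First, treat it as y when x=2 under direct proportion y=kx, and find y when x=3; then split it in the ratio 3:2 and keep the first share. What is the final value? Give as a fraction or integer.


Start with 308.
Step 1: Direct prop: k = (308)/2; new y = k*3 = 308*3/2 = 462
Step 2: Split 3:2, first share = 462 * 3/5 = 1386/5
Final result = 1386/5

1386/5


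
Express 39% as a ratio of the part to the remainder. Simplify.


Part = 39%, Remainder = 61%
Ratio = 39:61
GCD(39, 61) = 1
Simplify: 39:61 = 39:61

39:61


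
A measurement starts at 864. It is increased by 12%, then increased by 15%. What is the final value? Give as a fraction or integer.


Start: 864
Step 1: increase by 12% => multiply by 112/100
  864 * 112/100 = 24192/25
Step 2: increase by 15% => multiply by 115/100
  24192/25 * 115/100 = 139104/125
Final value = 139104/125

139104/125


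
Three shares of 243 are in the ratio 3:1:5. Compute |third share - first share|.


Total parts = 3 + 1 + 5 = 9
Value per part = 243 / 9 = 27
Shares: 3*27=81, 1*27=27, 5*27=135
Third share = 135, first share = 81
Difference = |135 - 81| = 54

54


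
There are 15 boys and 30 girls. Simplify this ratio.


Find GCD(15, 30)
GCD = 15
Divide both by 15: 15/15 = 1, 30/15 = 2
Simplified ratio = 1:2

1:2


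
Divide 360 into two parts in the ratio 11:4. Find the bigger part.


Total parts = 11 + 4 = 15
Value per part = 360 / 15 = 24
First share = 11 * 24 = 264
Second share = 4 * 24 = 96
Larger share = 264

264


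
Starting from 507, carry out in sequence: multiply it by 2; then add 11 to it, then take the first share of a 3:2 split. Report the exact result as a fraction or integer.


Start with 507.
Step 1: Multiply by 2: 507 * 2 = 1014
Step 2: Add 11: 1014+11=1025; split 3:2 first = 1025*3/5 = 615
Final result = 615

615


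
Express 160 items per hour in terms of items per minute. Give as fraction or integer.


Converting from per hour to per minute
Rate = 160 items per hour
Divide by 60: 160/60
= 8/3 items per minute

8/3


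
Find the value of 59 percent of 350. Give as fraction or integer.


Compute 59% of 350
Convert percentage: 59% = 59/100
Multiply: 350 * 59/100
= 20650/100
= 413/2

413/2


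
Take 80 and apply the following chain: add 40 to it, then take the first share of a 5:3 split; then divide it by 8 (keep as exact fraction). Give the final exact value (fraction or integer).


Start with 80.
Step 1: Add 40: 80+40=120; split 5:3 first = 120*5/8 = 75
Step 2: Divide by 8: 75 / 8 = 75/8
Final result = 75/8

75/8


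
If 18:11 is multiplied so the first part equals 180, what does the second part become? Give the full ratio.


Original ratio: 18:11
First term target: 180
Scale factor = 180 / 18 = 10
Multiply second term: 11 * 10 = 110
Equivalent ratio = 180:110

180:110


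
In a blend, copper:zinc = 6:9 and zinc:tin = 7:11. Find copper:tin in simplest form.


Given a:b = 6:9 and b:c = 7:11
Make b consistent. Multiply first ratio by 7: a:b = 42:63
Multiply second ratio by 9: b:c = 63:99
Now b = 63 in both, so a:b:c = 42:63:99
Therefore a:c = 42:99
Simplify by GCD: a:c = 14:33

14:33


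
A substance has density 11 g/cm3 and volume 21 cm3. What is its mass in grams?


Using mass = density * volume
Density = 11 g/cm3
Volume = 21 cm3
Mass = 11 * 21
= 231 g

231


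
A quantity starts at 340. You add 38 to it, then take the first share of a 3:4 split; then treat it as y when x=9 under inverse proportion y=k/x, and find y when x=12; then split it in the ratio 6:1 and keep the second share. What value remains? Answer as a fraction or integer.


Start with 340.
Step 1: Add 38: 340+38=378; split 3:4 first = 378*3/7 = 162
Step 2: Inverse prop: k = (162)*9; new y = k/12 = 162*9/12 = 243/2
Step 3: Split 6:1, second share = 243/2 * 1/7 = 243/14
Final result = 243/14

243/14


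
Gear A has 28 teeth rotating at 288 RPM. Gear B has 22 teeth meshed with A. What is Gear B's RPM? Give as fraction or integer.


Gear ratio: teeth_A * RPM_A = teeth_B * RPM_B
28 * 288 = 22 * RPM_B
8064 = 22 * RPM_B
RPM_B = 8064 / 22
RPM_B = 4032/11

4032/11


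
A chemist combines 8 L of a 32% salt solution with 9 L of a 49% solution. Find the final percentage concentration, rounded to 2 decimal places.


Solute in mixture 1 = 32% of 8 L = 8*32/100 = 64/25 L
Solute in mixture 2 = 49% of 9 L = 9*49/100 = 441/100 L
Total solute = 64/25 + 441/100 = 697/100 L
Total volume = 8 + 9 = 17 L
Final concentration = 697/100/17 * 100 = 41.00%

41.00


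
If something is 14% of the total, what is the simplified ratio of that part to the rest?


Part = 14%, Remainder = 86%
Ratio = 14:86
GCD(14, 86) = 2
Simplify: 7:43 = 7:43

7:43


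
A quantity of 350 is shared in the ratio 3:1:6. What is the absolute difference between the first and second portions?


Total parts = 3 + 1 + 6 = 10
Value per part = 350 / 10 = 35
Shares: 3*35=105, 1*35=35, 6*35=210
First share = 105, second share = 35
Difference = |105 - 35| = 70

70


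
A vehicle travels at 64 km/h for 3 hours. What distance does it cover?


Using distance = speed * time
Speed = 64 km/h
Time = 3 hours
Distance = 64 * 3
= 192 km

192


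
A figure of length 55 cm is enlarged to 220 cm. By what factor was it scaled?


Original length = 55 cm
Scaled length = 220 cm
Scale factor = 220 / 55
= 4

4


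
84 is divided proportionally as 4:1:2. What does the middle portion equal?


Ratio = 4:1:2
Total parts = 4 + 1 + 2 = 7
Value per part = 84 / 7 = 12
First share = 4 * 12 = 48
Middle share = 1 * 12 = 12
Third share = 2 * 12 = 24

12


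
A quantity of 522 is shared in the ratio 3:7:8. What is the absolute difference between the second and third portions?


Total parts = 3 + 7 + 8 = 18
Value per part = 522 / 18 = 29
Shares: 3*29=87, 7*29=203, 8*29=232
Second share = 203, third share = 232
Difference = |203 - 232| = 29

29


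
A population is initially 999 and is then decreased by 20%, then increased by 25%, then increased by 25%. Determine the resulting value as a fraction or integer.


Start: 999
Step 1: decrease by 20% => multiply by 80/100
  999 * 80/100 = 3996/5
Step 2: increase by 25% => multiply by 125/100
  3996/5 * 125/100 = 999
Step 3: increase by 25% => multiply by 125/100
  999 * 125/100 = 4995/4
Final value = 4995/4

4995/4


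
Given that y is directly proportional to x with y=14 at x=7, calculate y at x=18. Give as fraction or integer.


Direct proportion: y = kx
Find k: k = 14/7 = 2
Compute y at x=18: y = 2 * 18
y = 36

36


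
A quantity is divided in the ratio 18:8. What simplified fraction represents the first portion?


Total parts = 18 + 8 = 26
First part fraction = 18/26
Simplify: 18/26 = 9/13

9/13


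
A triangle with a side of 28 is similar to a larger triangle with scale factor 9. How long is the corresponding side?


Similar triangles have proportional sides
Scale factor = 9
Smaller side = 28
Corresponding larger side = 28 * 9
= 252

252


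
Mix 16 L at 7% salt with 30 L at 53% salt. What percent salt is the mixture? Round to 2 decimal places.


Solute in mixture 1 = 7% of 16 L = 16*7/100 = 28/25 L
Solute in mixture 2 = 53% of 30 L = 30*53/100 = 159/10 L
Total solute = 28/25 + 159/10 = 851/50 L
Total volume = 16 + 30 = 46 L
Final concentration = 851/50/46 * 100 = 37.00%

37.00


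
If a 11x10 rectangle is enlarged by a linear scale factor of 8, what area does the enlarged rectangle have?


Original dimensions: 11 x 10
Enlargement factor = 8
New width = 11 * 8 = 88
New height = 10 * 8 = 80
New area = 88 * 80 = 7040

7040


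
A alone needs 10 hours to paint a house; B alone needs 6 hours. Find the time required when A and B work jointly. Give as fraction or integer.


Rate of A = 1/10 job per hour
Rate of B = 1/6 job per hour
Combined rate = 1/10 + 1/6
Find common denominator: (6 + 10)/(10*6) = 16/60
Combined rate = 4/15 job per hour
Time together = 1 / (4/15) = 15/4 hours

15/4


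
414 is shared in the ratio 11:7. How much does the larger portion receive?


Total parts = 11 + 7 = 18
Value per part = 414 / 18 = 23
First share = 11 * 23 = 253
Second share = 7 * 23 = 161
Larger share = 253

253


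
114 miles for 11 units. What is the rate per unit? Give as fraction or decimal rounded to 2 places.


Total miles = 114
Number of units = 11
Unit rate = 114 / 11
= 10.36 miles per unit

10.36


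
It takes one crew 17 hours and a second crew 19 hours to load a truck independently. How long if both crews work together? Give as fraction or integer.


Rate of A = 1/17 job per hour
Rate of B = 1/19 job per hour
Combined rate = 1/17 + 1/19
Find common denominator: (19 + 17)/(17*19) = 36/323
Combined rate = 36/323 job per hour
Time together = 1 / (36/323) = 323/36 hours

323/36


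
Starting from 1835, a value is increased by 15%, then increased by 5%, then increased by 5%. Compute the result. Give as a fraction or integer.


Start: 1835
Step 1: increase by 15% => multiply by 115/100
  1835 * 115/100 = 8441/4
Step 2: increase by 5% => multiply by 105/100
  8441/4 * 105/100 = 177261/80
Step 3: increase by 5% => multiply by 105/100
  177261/80 * 105/100 = 3722481/1600
Final value = 3722481/1600

3722481/1600


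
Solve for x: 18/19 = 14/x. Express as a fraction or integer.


Setting up: 18/19 = 14/x
Cross multiply: 18 * x = 19 * 14
18x = 266
x = 266/18
x = 133/9

133/9


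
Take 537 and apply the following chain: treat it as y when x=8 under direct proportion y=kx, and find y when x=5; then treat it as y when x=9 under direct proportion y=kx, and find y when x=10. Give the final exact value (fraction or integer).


Start with 537.
Step 1: Direct prop: k = (537)/8; new y = k*5 = 537*5/8 = 2685/8
Step 2: Direct prop: k = (2685/8)/9; new y = k*10 = 2685/8*10/9 = 4475/12
Final result = 4475/12

4475/12


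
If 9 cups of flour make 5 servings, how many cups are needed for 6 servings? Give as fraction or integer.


Original: 9 cups for 5 servings
Target servings = 6
Scaling factor = 6/5
New amount = 9 * 6/5
= 54/5
= 54/5 cups

54/5


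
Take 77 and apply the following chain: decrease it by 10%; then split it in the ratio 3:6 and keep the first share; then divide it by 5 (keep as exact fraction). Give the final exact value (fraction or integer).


Start with 77.
Step 1: Decrease by 10%: 77 * 90/100 = 693/10
Step 2: Split 3:6, first share = 693/10 * 3/9 = 231/10
Step 3: Divide by 5: 231/10 / 5 = 231/50
Final result = 231/50

231/50


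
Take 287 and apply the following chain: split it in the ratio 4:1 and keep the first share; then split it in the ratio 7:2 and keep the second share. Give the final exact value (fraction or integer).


Start with 287.
Step 1: Split 4:1, first share = 287 * 4/5 = 1148/5
Step 2: Split 7:2, second share = 1148/5 * 2/9 = 2296/45
Final result = 2296/45

2296/45


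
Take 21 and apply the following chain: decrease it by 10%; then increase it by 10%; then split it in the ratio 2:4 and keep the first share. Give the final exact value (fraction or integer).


Start with 21.
Step 1: Decrease by 10%: 21 * 90/100 = 189/10
Step 2: Increase by 10%: 189/10 * 110/100 = 2079/100
Step 3: Split 2:4, first share = 2079/100 * 2/6 = 693/100
Final result = 693/100

693/100


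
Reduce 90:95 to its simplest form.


Find GCD(90, 95)
GCD = 5
Divide both by 5: 90/5 = 18, 95/5 = 19
Simplified ratio = 18:19

18:19


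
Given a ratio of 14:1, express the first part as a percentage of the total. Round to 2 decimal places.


Total parts = 14 + 1 = 15
First part fraction = 14/15
Percentage = (14/15) * 100
= 0.933333 * 100
= 93.33%

93.33


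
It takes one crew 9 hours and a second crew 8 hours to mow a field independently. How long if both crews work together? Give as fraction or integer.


Rate of A = 1/9 job per hour
Rate of B = 1/8 job per hour
Combined rate = 1/9 + 1/8
Find common denominator: (8 + 9)/(9*8) = 17/72
Combined rate = 17/72 job per hour
Time together = 1 / (17/72) = 72/17 hours

72/17


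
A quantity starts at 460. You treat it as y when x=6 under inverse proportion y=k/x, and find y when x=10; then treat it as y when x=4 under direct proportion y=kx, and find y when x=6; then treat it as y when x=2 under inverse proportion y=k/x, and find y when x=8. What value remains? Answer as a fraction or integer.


Start with 460.
Step 1: Inverse prop: k = (460)*6; new y = k/10 = 460*6/10 = 276
Step 2: Direct prop: k = (276)/4; new y = k*6 = 276*6/4 = 414
Step 3: Inverse prop: k = (414)*2; new y = k/8 = 414*2/8 = 207/2
Final result = 207/2

207/2


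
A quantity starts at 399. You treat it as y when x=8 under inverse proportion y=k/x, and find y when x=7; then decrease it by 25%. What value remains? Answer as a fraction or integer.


Start with 399.
Step 1: Inverse prop: k = (399)*8; new y = k/7 = 399*8/7 = 456
Step 2: Decrease by 25%: 456 * 75/100 = 342
Final result = 342

342


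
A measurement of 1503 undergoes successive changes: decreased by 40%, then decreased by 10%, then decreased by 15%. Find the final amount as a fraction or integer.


Start: 1503
Step 1: decrease by 40% => multiply by 60/100
  1503 * 60/100 = 4509/5
Step 2: decrease by 10% => multiply by 90/100
  4509/5 * 90/100 = 40581/50
Step 3: decrease by 15% => multiply by 85/100
  40581/50 * 85/100 = 689877/1000
Final value = 689877/1000

689877/1000


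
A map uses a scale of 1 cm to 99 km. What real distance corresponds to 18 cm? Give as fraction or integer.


Map scale: 1 cm = 99 km
Measured distance on map = 18 cm
Set up proportion: 18 * 99 / 1
= 1782 / 1
= 1782 km

1782


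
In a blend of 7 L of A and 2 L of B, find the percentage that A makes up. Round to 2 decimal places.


Volume of A = 7 L
Volume of B = 2 L
Total volume = 7 + 2 = 9 L
Percentage of A = (7/9) * 100
= 77.78%

77.78


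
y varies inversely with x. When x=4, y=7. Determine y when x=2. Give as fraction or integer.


Inverse proportion: y = k/x
Find k: k = 4 * 7 = 28
Compute y at x=2: y = 28/2
y = 14

14


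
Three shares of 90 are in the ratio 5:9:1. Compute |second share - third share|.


Total parts = 5 + 9 + 1 = 15
Value per part = 90 / 15 = 6
Shares: 5*6=30, 9*6=54, 1*6=6
Second share = 54, third share = 6
Difference = |54 - 6| = 48

48


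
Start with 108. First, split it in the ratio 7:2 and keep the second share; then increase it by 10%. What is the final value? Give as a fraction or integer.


Start with 108.
Step 1: Split 7:2, second share = 108 * 2/9 = 24
Step 2: Increase by 10%: 24 * 110/100 = 132/5
Final result = 132/5

132/5


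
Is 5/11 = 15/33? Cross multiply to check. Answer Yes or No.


Cross multiply to check 5/11 = 15/33
Left cross product: 5 * 33 = 165
Right cross product: 11 * 15 = 165
165 = 165
Equal, so proportions match => Yes

Yes


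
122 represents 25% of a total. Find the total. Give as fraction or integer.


Given: 122 is 25% of the whole
Set up: 122 = 25/100 * whole
whole = 122 * 100 / 25
whole = 12200 / 25
whole = 488

488


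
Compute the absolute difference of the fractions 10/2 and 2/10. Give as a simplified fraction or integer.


Simplify: 10/2 = 5 and 2/10 = 1/5
Find common denominator: LCD = 5
Convert: 25/5 and 1/5
Difference = |25 - 1|/5 = 24/5
Simplified = 24/5

24/5


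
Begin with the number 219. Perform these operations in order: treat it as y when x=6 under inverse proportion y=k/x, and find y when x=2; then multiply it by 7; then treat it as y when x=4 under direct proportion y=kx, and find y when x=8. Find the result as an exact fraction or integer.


Start with 219.
Step 1: Inverse prop: k = (219)*6; new y = k/2 = 219*6/2 = 657
Step 2: Multiply by 7: 657 * 7 = 4599
Step 3: Direct prop: k = (4599)/4; new y = k*8 = 4599*8/4 = 9198
Final result = 9198

9198


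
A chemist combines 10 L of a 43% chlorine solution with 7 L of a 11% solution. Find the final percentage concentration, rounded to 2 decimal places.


Solute in mixture 1 = 43% of 10 L = 10*43/100 = 43/10 L
Solute in mixture 2 = 11% of 7 L = 7*11/100 = 77/100 L
Total solute = 43/10 + 77/100 = 507/100 L
Total volume = 10 + 7 = 17 L
Final concentration = 507/100/17 * 100 = 29.82%

29.82


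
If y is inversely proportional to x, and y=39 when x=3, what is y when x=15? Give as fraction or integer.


Inverse proportion: y = k/x
Find k: k = 3 * 39 = 117
Compute y at x=15: y = 117/15
y = 39/5

39/5


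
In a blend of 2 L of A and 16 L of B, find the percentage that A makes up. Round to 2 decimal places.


Volume of A = 2 L
Volume of B = 16 L
Total volume = 2 + 16 = 18 L
Percentage of A = (2/18) * 100
= 11.11%

11.11


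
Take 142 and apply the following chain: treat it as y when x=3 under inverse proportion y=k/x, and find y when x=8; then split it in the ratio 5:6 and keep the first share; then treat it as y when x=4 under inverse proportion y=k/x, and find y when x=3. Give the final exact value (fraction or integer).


Start with 142.
Step 1: Inverse prop: k = (142)*3; new y = k/8 = 142*3/8 = 213/4
Step 2: Split 5:6, first share = 213/4 * 5/11 = 1065/44
Step 3: Inverse prop: k = (1065/44)*4; new y = k/3 = 1065/44*4/3 = 355/11
Final result = 355/11

355/11


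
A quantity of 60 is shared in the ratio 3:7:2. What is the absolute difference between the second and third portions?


Total parts = 3 + 7 + 2 = 12
Value per part = 60 / 12 = 5
Shares: 3*5=15, 7*5=35, 2*5=10
Second share = 35, third share = 10
Difference = |35 - 10| = 25

25


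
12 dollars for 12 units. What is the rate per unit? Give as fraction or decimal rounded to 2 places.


Total dollars = 12
Number of units = 12
Unit rate = 12 / 12
= 1 dollars per unit

1


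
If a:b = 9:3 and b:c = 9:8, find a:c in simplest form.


Given a:b = 9:3 and b:c = 9:8
Make b consistent. Multiply first ratio by 9: a:b = 81:27
Multiply second ratio by 3: b:c = 27:24
Now b = 27 in both, so a:b:c = 81:27:24
Therefore a:c = 81:24
Simplify by GCD: a:c = 27:8

27:8


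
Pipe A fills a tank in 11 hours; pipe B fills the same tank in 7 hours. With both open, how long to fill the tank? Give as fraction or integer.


Rate of A = 1/11 job per hour
Rate of B = 1/7 job per hour
Combined rate = 1/11 + 1/7
Find common denominator: (7 + 11)/(11*7) = 18/77
Combined rate = 18/77 job per hour
Time together = 1 / (18/77) = 77/18 hours

77/18


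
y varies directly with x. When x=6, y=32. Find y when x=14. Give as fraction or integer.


Direct proportion: y = kx
Find k: k = 32/6 = 16/3
Compute y at x=14: y = 16/3 * 14
y = 224/3

224/3


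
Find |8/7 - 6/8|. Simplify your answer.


Simplify: 8/7 = 8/7 and 6/8 = 3/4
Find common denominator: LCD = 28
Convert: 32/28 and 21/28
Difference = |32 - 21|/28 = 11/28
Simplified = 11/28

11/28


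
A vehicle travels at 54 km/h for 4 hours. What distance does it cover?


Using distance = speed * time
Speed = 54 km/h
Time = 4 hours
Distance = 54 * 4
= 216 km

216


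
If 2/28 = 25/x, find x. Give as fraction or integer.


Setting up: 2/28 = 25/x
Cross multiply: 2 * x = 28 * 25
2x = 700
x = 700/2
x = 350

350


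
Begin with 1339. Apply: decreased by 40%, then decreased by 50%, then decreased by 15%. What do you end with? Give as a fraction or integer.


Start: 1339
Step 1: decrease by 40% => multiply by 60/100
  1339 * 60/100 = 4017/5
Step 2: decrease by 50% => multiply by 50/100
  4017/5 * 50/100 = 4017/10
Step 3: decrease by 15% => multiply by 85/100
  4017/10 * 85/100 = 68289/200
Final value = 68289/200

68289/200


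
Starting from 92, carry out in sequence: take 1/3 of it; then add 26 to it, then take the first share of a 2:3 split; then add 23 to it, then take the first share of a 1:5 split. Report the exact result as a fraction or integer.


Start with 92.
Step 1: Take 1/3: 92 * 1/3 = 92/3
Step 2: Add 26: 92/3+26=170/3; split 2:3 first = 170/3*2/5 = 68/3
Step 3: Add 23: 68/3+23=137/3; split 1:5 first = 137/3*1/6 = 137/18
Final result = 137/18

137/18
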